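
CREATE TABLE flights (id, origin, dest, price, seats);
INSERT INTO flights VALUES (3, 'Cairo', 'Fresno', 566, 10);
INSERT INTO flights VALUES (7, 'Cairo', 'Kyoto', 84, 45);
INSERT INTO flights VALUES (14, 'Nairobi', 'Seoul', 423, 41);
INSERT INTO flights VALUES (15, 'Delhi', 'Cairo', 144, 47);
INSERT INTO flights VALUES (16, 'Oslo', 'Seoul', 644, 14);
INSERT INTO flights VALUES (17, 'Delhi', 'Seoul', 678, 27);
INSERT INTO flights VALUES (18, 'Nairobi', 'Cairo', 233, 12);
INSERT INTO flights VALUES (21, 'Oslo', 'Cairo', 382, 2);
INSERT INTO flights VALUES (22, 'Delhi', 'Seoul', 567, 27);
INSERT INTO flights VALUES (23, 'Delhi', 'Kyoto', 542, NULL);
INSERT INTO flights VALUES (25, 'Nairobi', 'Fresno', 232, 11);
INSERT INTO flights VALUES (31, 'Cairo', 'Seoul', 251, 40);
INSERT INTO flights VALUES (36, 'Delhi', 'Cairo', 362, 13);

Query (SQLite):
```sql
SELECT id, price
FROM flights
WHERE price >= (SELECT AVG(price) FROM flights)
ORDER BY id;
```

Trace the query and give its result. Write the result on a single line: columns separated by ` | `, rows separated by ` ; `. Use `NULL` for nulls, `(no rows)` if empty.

3 | 566 ; 14 | 423 ; 16 | 644 ; 17 | 678 ; 22 | 567 ; 23 | 542

Scalar subquery: AVG(price) over all flights rows = 392.923077 (≈; comparison uses full precision).
Keep rows where price >= that value.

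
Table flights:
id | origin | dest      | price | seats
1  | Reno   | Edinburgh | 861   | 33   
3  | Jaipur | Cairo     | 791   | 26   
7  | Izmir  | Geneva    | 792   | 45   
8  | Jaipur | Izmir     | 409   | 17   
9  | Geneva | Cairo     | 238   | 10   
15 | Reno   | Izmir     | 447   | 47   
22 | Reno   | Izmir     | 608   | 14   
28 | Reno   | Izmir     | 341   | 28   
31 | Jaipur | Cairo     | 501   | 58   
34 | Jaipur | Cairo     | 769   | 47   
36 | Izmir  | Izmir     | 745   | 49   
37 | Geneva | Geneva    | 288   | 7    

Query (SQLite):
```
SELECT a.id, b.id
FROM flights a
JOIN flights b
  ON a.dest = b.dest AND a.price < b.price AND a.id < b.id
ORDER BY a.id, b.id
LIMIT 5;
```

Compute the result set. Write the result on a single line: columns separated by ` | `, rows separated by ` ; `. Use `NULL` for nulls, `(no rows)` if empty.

Pairs (a,b) with same dest, a.price < b.price, a.id < b.id.
dest groups: Cairo:{3,9,31,34} Edinburgh:{1} Geneva:{7,37} Izmir:{8,15,22,28,36}
Ordered by (a.id, b.id); first 5.

8 | 15 ; 8 | 22 ; 8 | 36 ; 9 | 31 ; 9 | 34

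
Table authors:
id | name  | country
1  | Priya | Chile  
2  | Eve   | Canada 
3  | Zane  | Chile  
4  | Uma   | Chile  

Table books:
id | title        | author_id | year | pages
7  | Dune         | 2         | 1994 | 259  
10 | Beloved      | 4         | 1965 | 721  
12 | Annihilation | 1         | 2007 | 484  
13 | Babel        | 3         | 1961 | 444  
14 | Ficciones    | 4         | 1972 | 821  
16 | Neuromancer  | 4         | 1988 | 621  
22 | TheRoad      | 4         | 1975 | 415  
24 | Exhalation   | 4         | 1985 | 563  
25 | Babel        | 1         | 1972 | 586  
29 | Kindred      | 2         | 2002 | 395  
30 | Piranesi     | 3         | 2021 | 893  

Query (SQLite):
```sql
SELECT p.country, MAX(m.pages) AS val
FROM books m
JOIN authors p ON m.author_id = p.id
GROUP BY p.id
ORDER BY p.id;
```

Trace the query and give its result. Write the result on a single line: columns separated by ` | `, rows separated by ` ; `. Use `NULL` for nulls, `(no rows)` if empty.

Join each books row to its authors via author_id.
Group joined rows by authors.id; compute MAX(m.pages) per group.
  1: ids {12, 25} → MAX(m.pages)=586
  2: ids {7, 29} → MAX(m.pages)=395
  3: ids {13, 30} → MAX(m.pages)=893
  4: ids {10, 14, 16, 22, 24} → MAX(m.pages)=821

Chile | 586 ; Canada | 395 ; Chile | 893 ; Chile | 821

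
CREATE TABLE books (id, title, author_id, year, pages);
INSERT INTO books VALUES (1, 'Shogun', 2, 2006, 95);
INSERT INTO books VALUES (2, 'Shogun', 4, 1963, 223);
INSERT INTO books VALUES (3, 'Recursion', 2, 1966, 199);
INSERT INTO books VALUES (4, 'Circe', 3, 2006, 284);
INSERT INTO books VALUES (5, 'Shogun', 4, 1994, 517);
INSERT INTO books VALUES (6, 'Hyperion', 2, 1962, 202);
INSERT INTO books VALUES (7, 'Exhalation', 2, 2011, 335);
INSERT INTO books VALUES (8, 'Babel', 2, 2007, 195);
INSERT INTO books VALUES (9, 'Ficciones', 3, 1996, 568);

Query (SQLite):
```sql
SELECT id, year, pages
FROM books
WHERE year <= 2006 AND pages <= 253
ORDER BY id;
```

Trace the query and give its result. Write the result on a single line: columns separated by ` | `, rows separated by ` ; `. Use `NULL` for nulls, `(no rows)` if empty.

year <= 2006: ids {1, 2, 3, 4, 5, 6, 9}
pages <= 253: ids {1, 2, 3, 6, 8}
Combine with AND.

1 | 2006 | 95 ; 2 | 1963 | 223 ; 3 | 1966 | 199 ; 6 | 1962 | 202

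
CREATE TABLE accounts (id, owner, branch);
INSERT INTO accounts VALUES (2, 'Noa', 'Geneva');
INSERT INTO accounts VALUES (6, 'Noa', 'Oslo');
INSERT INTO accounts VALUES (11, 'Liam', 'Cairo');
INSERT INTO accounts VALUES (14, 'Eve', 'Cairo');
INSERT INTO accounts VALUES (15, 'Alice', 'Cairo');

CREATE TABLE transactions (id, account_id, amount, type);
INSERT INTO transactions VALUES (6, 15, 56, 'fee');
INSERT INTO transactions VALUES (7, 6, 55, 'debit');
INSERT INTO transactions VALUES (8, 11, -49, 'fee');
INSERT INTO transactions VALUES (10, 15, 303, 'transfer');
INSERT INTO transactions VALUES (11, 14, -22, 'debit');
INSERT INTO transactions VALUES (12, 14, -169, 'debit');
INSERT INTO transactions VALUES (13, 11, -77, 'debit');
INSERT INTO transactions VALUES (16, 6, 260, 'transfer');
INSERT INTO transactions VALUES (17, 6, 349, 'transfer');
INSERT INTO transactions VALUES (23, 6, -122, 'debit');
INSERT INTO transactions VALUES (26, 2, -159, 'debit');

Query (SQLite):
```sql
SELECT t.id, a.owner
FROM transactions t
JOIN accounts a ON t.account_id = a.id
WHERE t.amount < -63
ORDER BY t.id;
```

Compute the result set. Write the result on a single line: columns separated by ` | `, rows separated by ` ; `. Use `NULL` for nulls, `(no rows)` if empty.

12 | Eve ; 13 | Liam ; 23 | Noa ; 26 | Noa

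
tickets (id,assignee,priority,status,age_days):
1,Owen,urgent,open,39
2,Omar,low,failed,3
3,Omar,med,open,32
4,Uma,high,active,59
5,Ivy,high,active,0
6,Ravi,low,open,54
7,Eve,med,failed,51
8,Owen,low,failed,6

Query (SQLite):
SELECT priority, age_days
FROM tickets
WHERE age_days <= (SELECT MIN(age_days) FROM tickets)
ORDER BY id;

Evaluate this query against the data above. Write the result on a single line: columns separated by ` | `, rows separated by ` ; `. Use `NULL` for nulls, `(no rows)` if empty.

high | 0

Scalar subquery: MIN(age_days) over all tickets rows = 0.
Keep rows where age_days <= that value.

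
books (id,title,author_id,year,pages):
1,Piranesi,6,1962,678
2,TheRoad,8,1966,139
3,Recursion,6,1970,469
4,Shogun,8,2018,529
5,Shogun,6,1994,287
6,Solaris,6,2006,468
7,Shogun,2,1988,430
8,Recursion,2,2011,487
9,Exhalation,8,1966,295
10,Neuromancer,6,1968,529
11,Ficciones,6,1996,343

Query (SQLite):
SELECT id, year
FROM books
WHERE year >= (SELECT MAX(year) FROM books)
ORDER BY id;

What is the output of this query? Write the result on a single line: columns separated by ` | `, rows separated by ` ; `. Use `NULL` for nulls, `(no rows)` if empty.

4 | 2018

Scalar subquery: MAX(year) over all books rows = 2018.
Keep rows where year >= that value.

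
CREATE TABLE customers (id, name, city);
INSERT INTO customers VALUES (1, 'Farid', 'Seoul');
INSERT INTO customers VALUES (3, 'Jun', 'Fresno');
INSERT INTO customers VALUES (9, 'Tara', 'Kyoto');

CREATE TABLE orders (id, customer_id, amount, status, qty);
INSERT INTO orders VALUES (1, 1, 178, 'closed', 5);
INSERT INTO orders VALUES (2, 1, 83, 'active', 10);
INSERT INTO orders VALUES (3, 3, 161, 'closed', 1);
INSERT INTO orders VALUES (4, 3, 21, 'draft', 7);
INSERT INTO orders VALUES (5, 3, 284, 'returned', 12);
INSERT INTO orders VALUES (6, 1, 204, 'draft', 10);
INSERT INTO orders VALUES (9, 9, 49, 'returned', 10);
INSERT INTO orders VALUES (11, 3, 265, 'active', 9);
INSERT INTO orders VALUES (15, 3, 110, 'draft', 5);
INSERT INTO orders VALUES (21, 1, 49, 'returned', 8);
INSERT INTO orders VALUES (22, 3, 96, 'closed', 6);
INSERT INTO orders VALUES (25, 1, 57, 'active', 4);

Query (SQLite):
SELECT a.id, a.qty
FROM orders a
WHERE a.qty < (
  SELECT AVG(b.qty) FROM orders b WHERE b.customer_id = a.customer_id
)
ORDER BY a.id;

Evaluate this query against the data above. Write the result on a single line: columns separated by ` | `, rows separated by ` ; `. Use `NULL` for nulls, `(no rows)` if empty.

For each orders row a, compute AVG(qty) over rows sharing a.customer_id.
Keep row a if a.qty < that per-group AVG.
  customer_id=1: AVG(qty) = 7.4
  customer_id=3: AVG(qty) = 6.666667
  customer_id=9: AVG(qty) = 10.0

1 | 5 ; 3 | 1 ; 15 | 5 ; 22 | 6 ; 25 | 4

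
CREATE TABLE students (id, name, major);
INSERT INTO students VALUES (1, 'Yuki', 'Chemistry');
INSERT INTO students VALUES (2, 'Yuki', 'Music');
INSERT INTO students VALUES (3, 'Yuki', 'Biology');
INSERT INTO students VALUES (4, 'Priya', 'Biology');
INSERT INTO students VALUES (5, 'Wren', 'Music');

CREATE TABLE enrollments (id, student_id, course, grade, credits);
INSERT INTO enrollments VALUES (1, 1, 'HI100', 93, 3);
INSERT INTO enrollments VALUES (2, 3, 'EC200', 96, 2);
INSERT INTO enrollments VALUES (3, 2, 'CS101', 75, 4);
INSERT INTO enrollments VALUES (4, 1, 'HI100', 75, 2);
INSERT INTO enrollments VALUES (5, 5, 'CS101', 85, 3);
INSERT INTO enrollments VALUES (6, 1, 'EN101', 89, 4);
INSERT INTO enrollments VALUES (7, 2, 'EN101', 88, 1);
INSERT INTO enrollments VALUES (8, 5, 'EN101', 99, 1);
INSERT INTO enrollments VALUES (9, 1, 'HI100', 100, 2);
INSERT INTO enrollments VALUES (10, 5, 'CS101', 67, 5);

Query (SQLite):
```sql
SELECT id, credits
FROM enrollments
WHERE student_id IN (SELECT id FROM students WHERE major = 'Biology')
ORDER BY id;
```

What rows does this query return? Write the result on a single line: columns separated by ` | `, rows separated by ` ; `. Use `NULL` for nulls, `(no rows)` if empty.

Inner query: students.id where major = 'Biology'.
Outer: keep enrollments rows whose student_id is in that set.
Inner query → {3, 4}

2 | 2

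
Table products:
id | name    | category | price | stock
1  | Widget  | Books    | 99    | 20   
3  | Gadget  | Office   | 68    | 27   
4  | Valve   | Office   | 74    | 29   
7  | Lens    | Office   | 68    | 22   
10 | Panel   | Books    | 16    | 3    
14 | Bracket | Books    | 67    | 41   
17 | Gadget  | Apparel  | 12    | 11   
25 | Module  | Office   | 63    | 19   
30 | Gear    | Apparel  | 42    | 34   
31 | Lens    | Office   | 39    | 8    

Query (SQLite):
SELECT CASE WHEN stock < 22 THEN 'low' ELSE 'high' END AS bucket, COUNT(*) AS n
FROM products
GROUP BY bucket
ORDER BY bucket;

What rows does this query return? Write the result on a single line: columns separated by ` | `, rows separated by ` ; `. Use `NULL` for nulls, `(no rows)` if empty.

high | 5 ; low | 5

Bucket rows by stock < 22 → 'low' else 'high'; count each bucket.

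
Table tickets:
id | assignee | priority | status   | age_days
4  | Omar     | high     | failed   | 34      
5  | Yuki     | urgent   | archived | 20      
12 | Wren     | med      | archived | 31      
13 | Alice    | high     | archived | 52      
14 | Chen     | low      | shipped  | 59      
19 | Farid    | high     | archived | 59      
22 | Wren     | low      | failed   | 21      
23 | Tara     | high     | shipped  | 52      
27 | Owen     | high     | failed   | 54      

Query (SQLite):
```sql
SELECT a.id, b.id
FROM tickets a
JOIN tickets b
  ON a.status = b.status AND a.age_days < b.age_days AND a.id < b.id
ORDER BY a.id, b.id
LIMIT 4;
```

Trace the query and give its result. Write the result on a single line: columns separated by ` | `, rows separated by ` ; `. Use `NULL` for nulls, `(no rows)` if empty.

Pairs (a,b) with same status, a.age_days < b.age_days, a.id < b.id.
status groups: archived:{5,12,13,19} failed:{4,22,27} shipped:{14,23}
Ordered by (a.id, b.id); first 4.

4 | 27 ; 5 | 12 ; 5 | 13 ; 5 | 19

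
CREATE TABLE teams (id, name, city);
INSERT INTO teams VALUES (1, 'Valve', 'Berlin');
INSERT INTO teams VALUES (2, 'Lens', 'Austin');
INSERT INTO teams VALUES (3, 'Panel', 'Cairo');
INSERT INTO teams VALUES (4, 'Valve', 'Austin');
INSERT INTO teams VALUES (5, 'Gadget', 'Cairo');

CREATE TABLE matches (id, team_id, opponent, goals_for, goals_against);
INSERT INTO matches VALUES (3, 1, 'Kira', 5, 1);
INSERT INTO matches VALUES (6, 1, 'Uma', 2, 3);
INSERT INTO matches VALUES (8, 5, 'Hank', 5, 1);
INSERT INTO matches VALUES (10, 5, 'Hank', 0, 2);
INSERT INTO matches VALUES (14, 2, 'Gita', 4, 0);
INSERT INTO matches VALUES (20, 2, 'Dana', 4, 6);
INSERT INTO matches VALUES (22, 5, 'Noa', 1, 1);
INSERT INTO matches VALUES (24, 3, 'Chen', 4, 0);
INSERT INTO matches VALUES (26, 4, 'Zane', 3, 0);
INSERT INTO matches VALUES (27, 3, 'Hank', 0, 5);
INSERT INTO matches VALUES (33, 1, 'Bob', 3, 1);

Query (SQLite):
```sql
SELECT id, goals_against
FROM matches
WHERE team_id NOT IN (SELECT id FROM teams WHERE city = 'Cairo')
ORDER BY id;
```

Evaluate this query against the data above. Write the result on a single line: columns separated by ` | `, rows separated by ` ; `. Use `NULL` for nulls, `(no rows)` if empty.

3 | 1 ; 6 | 3 ; 14 | 0 ; 20 | 6 ; 26 | 0 ; 33 | 1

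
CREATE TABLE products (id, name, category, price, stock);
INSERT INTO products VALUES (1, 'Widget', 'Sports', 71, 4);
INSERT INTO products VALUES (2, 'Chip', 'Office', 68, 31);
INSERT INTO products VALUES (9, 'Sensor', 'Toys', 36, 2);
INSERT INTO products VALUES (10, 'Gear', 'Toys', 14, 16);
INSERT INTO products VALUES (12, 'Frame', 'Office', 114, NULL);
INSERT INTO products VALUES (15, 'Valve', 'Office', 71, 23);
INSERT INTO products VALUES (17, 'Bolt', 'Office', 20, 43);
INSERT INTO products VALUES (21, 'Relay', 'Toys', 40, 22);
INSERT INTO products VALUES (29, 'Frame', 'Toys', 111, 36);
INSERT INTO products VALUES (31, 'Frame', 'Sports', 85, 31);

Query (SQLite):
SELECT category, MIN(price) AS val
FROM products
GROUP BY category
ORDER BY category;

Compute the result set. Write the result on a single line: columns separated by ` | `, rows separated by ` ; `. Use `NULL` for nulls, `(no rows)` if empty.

Office | 20 ; Sports | 71 ; Toys | 14

Partition products by category; compute MIN(price) within each group.
  Office: ids {2, 12, 15, 17} → MIN(price)=20
  Sports: ids {1, 31} → MIN(price)=71
  Toys: ids {9, 10, 21, 29} → MIN(price)=14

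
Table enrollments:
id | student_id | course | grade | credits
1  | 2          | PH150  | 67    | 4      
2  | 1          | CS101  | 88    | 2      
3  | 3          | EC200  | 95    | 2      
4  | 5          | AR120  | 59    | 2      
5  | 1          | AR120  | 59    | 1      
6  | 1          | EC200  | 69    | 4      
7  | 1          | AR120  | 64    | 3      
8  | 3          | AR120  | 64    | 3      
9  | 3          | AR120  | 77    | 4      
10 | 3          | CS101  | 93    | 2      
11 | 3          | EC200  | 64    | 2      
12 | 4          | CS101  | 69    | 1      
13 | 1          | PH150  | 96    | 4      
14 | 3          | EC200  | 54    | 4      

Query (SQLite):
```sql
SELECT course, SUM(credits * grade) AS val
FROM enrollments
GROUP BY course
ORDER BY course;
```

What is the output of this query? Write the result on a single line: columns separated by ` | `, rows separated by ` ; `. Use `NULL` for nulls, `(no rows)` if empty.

AR120 | 869 ; CS101 | 431 ; EC200 | 810 ; PH150 | 652

For each row compute credits * grade.
Group by course; take SUM of the expression per group.
  AR120: ids {4, 5, 7, 8, 9} → SUM(credits * grade)=869
  CS101: ids {2, 10, 12} → SUM(credits * grade)=431
  EC200: ids {3, 6, 11, 14} → SUM(credits * grade)=810
  PH150: ids {1, 13} → SUM(credits * grade)=652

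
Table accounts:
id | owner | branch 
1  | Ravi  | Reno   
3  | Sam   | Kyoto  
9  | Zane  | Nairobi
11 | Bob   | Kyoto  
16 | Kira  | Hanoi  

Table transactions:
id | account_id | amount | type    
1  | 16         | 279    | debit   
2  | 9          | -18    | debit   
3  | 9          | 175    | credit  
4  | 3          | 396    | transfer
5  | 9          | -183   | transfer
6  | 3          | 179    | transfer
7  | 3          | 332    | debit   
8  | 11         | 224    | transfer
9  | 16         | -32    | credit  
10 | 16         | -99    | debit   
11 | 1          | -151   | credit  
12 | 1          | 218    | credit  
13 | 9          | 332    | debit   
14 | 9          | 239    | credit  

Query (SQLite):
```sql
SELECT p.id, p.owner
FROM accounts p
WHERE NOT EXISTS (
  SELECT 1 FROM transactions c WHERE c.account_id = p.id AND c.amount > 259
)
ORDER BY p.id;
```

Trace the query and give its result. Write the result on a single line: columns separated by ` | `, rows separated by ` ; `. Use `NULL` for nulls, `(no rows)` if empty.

1 | Ravi ; 11 | Bob

For each accounts row, check whether any transactions with matching account_id has amount > 259.
Keep rows where that is false.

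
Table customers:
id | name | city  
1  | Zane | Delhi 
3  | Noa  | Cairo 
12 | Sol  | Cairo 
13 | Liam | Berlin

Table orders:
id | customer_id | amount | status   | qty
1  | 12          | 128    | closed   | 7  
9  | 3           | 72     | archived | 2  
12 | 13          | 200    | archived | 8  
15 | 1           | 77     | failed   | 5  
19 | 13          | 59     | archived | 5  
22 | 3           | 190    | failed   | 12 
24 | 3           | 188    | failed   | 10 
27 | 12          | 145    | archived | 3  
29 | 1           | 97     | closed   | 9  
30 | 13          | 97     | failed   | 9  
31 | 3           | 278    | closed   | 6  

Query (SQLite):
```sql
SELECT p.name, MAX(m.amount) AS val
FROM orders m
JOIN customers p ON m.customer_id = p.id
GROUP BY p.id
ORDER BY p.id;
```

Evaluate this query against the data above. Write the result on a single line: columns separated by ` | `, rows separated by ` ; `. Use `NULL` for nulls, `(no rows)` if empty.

Zane | 97 ; Noa | 278 ; Sol | 145 ; Liam | 200

Join each orders row to its customers via customer_id.
Group joined rows by customers.id; compute MAX(m.amount) per group.
  1: ids {15, 29} → MAX(m.amount)=97
  3: ids {9, 22, 24, 31} → MAX(m.amount)=278
  12: ids {1, 27} → MAX(m.amount)=145
  13: ids {12, 19, 30} → MAX(m.amount)=200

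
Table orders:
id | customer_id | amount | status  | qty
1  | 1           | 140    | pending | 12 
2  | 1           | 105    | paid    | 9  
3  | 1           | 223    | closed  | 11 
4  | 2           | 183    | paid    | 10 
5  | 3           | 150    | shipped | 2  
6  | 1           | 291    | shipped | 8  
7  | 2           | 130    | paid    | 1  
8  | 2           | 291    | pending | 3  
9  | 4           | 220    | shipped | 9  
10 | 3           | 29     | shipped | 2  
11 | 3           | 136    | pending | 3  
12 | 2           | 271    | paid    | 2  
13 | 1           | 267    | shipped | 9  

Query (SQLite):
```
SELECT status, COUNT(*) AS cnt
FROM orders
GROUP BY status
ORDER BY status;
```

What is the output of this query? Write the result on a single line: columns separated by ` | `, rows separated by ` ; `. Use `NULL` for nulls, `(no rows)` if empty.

Partition orders by status; compute COUNT(*) within each group.
  closed: ids {3} → COUNT(*)=1
  paid: ids {2, 4, 7, 12} → COUNT(*)=4
  pending: ids {1, 8, 11} → COUNT(*)=3
  shipped: ids {5, 6, 9, 10, 13} → COUNT(*)=5

closed | 1 ; paid | 4 ; pending | 3 ; shipped | 5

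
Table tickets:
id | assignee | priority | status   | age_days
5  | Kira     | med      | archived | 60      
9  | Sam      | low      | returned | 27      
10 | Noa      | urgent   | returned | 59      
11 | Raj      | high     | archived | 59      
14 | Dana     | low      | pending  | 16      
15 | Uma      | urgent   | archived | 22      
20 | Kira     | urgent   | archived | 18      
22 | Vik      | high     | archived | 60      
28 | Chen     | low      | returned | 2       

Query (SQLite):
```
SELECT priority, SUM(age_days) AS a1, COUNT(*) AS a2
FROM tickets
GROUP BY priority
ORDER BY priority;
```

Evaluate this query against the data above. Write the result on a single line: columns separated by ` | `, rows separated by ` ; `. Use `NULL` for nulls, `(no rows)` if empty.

Group tickets by priority.
Per group compute: SUM(age_days), COUNT(*).
  high: ids {11, 22} → SUM(age_days)=119, COUNT(*)=2
  low: ids {9, 14, 28} → SUM(age_days)=45, COUNT(*)=3
  med: ids {5} → SUM(age_days)=60, COUNT(*)=1
  urgent: ids {10, 15, 20} → SUM(age_days)=99, COUNT(*)=3

high | 119 | 2 ; low | 45 | 3 ; med | 60 | 1 ; urgent | 99 | 3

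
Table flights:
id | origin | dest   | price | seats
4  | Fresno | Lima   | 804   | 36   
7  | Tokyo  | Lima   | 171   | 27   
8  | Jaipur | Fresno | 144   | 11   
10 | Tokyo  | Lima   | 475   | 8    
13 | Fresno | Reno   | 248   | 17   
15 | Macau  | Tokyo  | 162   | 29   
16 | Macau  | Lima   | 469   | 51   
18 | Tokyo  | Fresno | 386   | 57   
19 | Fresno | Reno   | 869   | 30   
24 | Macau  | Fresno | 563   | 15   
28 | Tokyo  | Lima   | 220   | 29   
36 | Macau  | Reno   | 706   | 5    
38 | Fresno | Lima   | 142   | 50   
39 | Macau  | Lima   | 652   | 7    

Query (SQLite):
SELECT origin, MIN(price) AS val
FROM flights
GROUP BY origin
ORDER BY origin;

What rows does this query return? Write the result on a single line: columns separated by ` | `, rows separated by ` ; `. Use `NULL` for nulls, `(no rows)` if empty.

Fresno | 142 ; Jaipur | 144 ; Macau | 162 ; Tokyo | 171

Partition flights by origin; compute MIN(price) within each group.
  Fresno: ids {4, 13, 19, 38} → MIN(price)=142
  Jaipur: ids {8} → MIN(price)=144
  Macau: ids {15, 16, 24, 36, 39} → MIN(price)=162
  Tokyo: ids {7, 10, 18, 28} → MIN(price)=171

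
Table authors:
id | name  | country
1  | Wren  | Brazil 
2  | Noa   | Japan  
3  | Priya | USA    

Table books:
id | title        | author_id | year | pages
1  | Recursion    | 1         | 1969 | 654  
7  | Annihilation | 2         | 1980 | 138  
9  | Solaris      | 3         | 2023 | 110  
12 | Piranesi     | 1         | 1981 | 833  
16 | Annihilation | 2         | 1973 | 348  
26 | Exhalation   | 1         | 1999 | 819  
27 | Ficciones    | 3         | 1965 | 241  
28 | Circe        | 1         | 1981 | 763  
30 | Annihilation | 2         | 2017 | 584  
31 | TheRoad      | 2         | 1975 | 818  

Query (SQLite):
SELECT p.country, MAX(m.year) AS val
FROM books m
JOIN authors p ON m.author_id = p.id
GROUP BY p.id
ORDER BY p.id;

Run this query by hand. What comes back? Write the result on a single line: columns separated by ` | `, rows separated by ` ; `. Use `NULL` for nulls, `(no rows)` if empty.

Brazil | 1999 ; Japan | 2017 ; USA | 2023

Join each books row to its authors via author_id.
Group joined rows by authors.id; compute MAX(m.year) per group.
  1: ids {1, 12, 26, 28} → MAX(m.year)=1999
  2: ids {7, 16, 30, 31} → MAX(m.year)=2017
  3: ids {9, 27} → MAX(m.year)=2023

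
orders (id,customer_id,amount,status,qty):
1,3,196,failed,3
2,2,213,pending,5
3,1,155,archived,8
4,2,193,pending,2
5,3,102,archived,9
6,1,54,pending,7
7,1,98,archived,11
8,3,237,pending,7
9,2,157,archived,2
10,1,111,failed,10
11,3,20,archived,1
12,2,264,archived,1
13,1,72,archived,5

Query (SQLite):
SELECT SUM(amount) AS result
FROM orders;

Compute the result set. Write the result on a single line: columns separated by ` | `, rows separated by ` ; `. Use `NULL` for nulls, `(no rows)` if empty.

1872

All amount values: [196, 213, 155, 193, 102, 54, 98, 237, 157, 111, 20, 264, 72].
SUM of non-NULL values = 1872.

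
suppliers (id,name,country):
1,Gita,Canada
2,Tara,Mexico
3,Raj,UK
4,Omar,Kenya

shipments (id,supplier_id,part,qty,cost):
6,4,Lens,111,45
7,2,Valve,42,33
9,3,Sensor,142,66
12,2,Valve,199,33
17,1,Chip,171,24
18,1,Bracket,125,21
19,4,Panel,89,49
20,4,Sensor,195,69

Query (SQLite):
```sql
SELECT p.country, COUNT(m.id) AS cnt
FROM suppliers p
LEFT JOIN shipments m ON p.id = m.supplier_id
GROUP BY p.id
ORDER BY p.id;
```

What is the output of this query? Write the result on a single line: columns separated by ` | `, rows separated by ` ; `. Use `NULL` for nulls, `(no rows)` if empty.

LEFT JOIN keeps every suppliers row; unmatched ones get NULL for shipments columns.
Group by suppliers.id and compute COUNT(m.id). COUNT(col) of an all-NULL group is 0.
  1: ids {17, 18} → COUNT(m.id)=2
  2: ids {7, 12} → COUNT(m.id)=2
  3: ids {9} → COUNT(m.id)=1
  4: ids {6, 19, 20} → COUNT(m.id)=3

Canada | 2 ; Mexico | 2 ; UK | 1 ; Kenya | 3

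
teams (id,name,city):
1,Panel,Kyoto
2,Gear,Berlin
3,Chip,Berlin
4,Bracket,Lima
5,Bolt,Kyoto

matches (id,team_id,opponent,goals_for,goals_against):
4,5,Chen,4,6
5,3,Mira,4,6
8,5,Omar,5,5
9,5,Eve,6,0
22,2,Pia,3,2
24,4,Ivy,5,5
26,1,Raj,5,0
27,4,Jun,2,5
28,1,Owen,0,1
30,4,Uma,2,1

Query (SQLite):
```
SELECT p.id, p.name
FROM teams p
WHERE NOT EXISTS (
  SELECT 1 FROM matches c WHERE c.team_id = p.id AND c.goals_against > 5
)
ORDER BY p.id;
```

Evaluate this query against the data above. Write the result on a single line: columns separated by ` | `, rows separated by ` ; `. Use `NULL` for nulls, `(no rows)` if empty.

1 | Panel ; 2 | Gear ; 4 | Bracket

For each teams row, check whether any matches with matching team_id has goals_against > 5.
Keep rows where that is false.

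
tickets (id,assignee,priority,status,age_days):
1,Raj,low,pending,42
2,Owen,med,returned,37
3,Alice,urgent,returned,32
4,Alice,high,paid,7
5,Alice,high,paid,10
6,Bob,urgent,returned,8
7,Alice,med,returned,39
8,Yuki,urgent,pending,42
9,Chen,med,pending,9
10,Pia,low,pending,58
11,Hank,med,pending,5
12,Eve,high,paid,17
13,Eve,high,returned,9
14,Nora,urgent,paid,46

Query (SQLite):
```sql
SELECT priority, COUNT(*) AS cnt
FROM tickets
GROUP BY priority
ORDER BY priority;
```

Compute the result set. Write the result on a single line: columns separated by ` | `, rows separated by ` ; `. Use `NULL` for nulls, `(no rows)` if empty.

high | 4 ; low | 2 ; med | 4 ; urgent | 4

Partition tickets by priority; compute COUNT(*) within each group.
  high: ids {4, 5, 12, 13} → COUNT(*)=4
  low: ids {1, 10} → COUNT(*)=2
  med: ids {2, 7, 9, 11} → COUNT(*)=4
  urgent: ids {3, 6, 8, 14} → COUNT(*)=4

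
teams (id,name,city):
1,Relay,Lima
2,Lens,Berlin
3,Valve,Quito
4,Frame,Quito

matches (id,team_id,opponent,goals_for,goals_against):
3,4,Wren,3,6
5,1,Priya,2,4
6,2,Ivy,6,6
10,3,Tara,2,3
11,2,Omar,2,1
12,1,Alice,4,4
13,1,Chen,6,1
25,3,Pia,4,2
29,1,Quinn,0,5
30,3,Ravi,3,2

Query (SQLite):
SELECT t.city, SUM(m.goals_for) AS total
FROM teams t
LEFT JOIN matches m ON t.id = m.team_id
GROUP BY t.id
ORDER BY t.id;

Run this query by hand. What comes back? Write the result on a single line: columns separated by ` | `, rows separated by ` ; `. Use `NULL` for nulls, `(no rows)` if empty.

Lima | 12 ; Berlin | 8 ; Quito | 9 ; Quito | 3

LEFT JOIN keeps every teams row; unmatched ones get NULL for matches columns.
Group by teams.id and compute SUM(m.goals_for). SUM over an all-NULL group is NULL.
  1: ids {5, 12, 13, 29} → SUM(m.goals_for)=12
  2: ids {6, 11} → SUM(m.goals_for)=8
  3: ids {10, 25, 30} → SUM(m.goals_for)=9
  4: ids {3} → SUM(m.goals_for)=3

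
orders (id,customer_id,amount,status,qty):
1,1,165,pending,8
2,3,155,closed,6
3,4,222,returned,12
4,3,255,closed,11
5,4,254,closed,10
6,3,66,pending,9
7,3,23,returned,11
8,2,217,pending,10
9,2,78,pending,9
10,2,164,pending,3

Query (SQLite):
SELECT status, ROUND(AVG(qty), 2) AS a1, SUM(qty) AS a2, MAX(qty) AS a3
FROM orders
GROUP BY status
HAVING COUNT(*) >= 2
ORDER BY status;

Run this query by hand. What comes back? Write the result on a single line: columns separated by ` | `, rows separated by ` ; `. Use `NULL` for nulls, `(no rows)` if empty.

Group orders by status.
Per group compute: ROUND(AVG(qty), 2), SUM(qty), MAX(qty).
HAVING: drop groups with fewer than 2 rows.
  closed: ids {2, 4, 5} → ROUND(AVG(qty), 2)=9, SUM(qty)=27, MAX(qty)=11
  pending: ids {1, 6, 8, 9, 10} → ROUND(AVG(qty), 2)=7.8, SUM(qty)=39, MAX(qty)=10
  returned: ids {3, 7} → ROUND(AVG(qty), 2)=11.5, SUM(qty)=23, MAX(qty)=12

closed | 9 | 27 | 11 ; pending | 7.8 | 39 | 10 ; returned | 11.5 | 23 | 12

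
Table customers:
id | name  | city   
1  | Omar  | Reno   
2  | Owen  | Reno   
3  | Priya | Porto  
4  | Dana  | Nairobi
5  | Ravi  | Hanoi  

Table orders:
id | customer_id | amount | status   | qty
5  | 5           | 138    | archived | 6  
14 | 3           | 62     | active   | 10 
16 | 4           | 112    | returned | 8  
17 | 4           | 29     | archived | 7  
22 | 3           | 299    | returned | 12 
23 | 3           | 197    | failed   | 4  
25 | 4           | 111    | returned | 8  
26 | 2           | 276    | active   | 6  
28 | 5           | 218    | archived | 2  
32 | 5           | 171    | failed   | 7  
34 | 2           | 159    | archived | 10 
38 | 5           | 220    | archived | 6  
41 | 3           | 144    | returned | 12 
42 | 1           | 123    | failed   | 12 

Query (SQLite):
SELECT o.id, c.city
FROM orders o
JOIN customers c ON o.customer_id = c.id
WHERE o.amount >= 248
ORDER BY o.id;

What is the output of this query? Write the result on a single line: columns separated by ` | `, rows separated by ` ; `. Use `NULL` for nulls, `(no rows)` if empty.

22 | Porto ; 26 | Reno

Each orders row matches the customers row where customer_id = customers.id.
Then keep rows with o.amount >= 248.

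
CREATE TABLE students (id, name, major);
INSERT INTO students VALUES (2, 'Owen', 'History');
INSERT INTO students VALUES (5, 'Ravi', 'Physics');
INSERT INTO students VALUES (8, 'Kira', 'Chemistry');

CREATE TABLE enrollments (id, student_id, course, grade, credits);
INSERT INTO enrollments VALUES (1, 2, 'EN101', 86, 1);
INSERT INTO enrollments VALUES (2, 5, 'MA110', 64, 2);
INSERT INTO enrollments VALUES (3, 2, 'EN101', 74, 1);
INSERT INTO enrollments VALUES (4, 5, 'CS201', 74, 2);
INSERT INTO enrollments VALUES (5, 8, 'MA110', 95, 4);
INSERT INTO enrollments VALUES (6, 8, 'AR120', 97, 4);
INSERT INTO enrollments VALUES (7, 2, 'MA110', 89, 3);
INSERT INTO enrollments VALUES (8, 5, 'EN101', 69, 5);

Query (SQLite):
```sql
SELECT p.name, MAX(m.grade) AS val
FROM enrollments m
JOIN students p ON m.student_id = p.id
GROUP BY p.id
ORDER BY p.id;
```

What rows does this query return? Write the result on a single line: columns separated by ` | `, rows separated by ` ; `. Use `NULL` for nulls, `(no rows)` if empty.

Owen | 89 ; Ravi | 74 ; Kira | 97

Join each enrollments row to its students via student_id.
Group joined rows by students.id; compute MAX(m.grade) per group.
  2: ids {1, 3, 7} → MAX(m.grade)=89
  5: ids {2, 4, 8} → MAX(m.grade)=74
  8: ids {5, 6} → MAX(m.grade)=97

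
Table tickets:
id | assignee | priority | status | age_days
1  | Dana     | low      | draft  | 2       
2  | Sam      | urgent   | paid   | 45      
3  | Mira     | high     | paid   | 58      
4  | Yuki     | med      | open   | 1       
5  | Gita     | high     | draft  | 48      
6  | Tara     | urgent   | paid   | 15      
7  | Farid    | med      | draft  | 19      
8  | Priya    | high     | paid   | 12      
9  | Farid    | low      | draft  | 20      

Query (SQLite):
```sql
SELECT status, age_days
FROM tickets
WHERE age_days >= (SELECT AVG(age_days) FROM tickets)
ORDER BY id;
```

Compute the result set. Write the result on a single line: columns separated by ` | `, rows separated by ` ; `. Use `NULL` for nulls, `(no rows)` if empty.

paid | 45 ; paid | 58 ; draft | 48

Scalar subquery: AVG(age_days) over all tickets rows = 24.444444 (≈; comparison uses full precision).
Keep rows where age_days >= that value.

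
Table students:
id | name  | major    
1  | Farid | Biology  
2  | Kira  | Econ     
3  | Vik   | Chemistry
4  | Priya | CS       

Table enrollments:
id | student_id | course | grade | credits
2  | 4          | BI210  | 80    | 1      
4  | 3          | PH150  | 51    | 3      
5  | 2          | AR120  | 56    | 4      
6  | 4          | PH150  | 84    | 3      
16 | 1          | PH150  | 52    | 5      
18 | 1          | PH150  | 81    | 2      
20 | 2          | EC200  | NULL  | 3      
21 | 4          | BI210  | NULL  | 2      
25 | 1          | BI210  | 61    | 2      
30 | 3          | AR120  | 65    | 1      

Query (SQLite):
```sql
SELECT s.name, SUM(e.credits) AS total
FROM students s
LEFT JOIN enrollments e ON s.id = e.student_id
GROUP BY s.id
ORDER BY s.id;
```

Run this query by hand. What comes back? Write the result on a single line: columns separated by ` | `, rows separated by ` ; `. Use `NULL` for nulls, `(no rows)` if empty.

Farid | 9 ; Kira | 7 ; Vik | 4 ; Priya | 6

LEFT JOIN keeps every students row; unmatched ones get NULL for enrollments columns.
Group by students.id and compute SUM(e.credits). SUM over an all-NULL group is NULL.
  1: ids {16, 18, 25} → SUM(e.credits)=9
  2: ids {5, 20} → SUM(e.credits)=7
  3: ids {4, 30} → SUM(e.credits)=4
  4: ids {2, 6, 21} → SUM(e.credits)=6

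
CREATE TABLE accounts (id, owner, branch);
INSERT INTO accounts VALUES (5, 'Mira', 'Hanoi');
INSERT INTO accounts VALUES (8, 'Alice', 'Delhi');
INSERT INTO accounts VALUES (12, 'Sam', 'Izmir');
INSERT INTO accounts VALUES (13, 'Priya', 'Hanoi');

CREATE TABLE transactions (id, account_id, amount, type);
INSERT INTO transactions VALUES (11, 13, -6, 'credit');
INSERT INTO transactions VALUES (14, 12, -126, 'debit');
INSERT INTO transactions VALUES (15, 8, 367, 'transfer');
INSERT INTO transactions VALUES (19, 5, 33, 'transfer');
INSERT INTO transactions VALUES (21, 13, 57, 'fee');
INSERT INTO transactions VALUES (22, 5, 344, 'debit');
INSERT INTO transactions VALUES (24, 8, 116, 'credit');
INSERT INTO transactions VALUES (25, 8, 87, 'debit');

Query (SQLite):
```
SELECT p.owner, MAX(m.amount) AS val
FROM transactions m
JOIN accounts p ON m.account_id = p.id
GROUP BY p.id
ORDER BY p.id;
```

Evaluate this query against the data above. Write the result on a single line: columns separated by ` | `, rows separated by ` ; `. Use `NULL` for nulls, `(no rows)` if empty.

Mira | 344 ; Alice | 367 ; Sam | -126 ; Priya | 57

Join each transactions row to its accounts via account_id.
Group joined rows by accounts.id; compute MAX(m.amount) per group.
  5: ids {19, 22} → MAX(m.amount)=344
  8: ids {15, 24, 25} → MAX(m.amount)=367
  12: ids {14} → MAX(m.amount)=-126
  13: ids {11, 21} → MAX(m.amount)=57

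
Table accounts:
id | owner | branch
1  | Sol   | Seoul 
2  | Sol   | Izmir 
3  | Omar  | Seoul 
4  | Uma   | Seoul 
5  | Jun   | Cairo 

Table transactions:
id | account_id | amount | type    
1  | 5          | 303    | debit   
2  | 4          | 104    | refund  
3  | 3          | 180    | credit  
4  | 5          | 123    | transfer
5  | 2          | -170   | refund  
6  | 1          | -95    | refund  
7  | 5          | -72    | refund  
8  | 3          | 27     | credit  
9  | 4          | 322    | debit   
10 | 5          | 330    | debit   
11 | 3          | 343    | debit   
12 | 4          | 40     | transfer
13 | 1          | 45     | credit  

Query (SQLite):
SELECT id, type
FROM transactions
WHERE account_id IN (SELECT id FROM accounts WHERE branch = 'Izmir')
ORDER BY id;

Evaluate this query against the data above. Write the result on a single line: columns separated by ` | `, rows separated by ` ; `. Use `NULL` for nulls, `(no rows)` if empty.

5 | refund

Inner query: accounts.id where branch = 'Izmir'.
Outer: keep transactions rows whose account_id is in that set.
Inner query → {2}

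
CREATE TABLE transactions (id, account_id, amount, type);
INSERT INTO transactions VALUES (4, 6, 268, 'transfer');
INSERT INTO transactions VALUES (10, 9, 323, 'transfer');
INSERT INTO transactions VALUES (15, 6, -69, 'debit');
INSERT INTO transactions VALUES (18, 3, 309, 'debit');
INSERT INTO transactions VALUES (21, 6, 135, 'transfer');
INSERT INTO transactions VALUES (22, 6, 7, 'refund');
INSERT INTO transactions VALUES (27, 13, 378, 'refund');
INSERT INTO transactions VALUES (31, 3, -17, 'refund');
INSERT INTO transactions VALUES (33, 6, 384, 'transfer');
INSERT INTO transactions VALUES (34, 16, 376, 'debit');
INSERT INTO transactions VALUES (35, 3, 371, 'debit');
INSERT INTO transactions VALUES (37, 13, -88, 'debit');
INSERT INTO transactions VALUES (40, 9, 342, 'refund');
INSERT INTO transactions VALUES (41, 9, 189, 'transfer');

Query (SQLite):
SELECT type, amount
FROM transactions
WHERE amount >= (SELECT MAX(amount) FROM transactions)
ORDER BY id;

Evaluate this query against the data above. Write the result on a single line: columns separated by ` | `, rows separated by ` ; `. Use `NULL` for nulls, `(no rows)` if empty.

transfer | 384

Scalar subquery: MAX(amount) over all transactions rows = 384.
Keep rows where amount >= that value.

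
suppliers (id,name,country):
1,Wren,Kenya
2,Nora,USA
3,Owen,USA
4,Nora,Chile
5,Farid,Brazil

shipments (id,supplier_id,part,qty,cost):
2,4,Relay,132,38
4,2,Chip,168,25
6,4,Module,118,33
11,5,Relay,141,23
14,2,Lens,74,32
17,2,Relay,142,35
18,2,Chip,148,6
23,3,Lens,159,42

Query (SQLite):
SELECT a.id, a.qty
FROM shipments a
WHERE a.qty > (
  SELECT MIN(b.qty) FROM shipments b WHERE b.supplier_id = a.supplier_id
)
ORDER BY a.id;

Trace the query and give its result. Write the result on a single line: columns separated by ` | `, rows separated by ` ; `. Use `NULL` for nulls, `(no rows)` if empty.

2 | 132 ; 4 | 168 ; 17 | 142 ; 18 | 148

For each shipments row a, compute MIN(qty) over rows sharing a.supplier_id.
Keep row a if a.qty > that per-group MIN.
  supplier_id=2: MIN(qty) = 74
  supplier_id=3: MIN(qty) = 159
  supplier_id=4: MIN(qty) = 118
  supplier_id=5: MIN(qty) = 141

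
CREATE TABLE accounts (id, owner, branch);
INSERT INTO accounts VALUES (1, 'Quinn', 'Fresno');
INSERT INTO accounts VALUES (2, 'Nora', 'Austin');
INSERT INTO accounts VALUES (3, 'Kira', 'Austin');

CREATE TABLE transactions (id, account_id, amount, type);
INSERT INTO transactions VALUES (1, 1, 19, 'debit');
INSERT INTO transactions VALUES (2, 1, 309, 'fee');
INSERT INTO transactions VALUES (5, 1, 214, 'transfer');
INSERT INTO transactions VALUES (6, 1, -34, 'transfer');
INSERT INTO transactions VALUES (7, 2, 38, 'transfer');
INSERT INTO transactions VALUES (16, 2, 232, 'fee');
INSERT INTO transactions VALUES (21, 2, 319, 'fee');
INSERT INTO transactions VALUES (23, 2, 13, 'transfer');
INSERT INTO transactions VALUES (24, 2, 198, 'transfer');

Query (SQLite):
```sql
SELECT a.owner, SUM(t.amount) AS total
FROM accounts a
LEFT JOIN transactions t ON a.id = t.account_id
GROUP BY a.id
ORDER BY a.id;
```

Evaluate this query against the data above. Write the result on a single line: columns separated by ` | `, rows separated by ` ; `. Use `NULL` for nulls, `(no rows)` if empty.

LEFT JOIN keeps every accounts row; unmatched ones get NULL for transactions columns.
Group by accounts.id and compute SUM(t.amount). SUM over an all-NULL group is NULL.
  1: ids {1, 2, 5, 6} → SUM(t.amount)=508
  2: ids {7, 16, 21, 23, 24} → SUM(t.amount)=800
  3: ids {—} → SUM(t.amount)=NULL

Quinn | 508 ; Nora | 800 ; Kira | NULL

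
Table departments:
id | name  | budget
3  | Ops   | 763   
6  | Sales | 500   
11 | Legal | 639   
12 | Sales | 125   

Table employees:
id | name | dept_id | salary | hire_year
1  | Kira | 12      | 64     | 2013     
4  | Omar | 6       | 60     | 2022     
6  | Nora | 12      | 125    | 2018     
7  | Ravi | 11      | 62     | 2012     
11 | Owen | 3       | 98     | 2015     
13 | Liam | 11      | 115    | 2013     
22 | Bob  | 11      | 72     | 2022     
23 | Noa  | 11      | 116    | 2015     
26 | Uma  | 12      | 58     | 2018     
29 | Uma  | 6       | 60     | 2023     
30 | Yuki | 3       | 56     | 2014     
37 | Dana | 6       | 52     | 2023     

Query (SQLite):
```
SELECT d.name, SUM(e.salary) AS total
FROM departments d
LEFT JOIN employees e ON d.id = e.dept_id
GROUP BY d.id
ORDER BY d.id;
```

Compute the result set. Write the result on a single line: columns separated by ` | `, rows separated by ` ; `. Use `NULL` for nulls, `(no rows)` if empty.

LEFT JOIN keeps every departments row; unmatched ones get NULL for employees columns.
Group by departments.id and compute SUM(e.salary). SUM over an all-NULL group is NULL.
  3: ids {11, 30} → SUM(e.salary)=154
  6: ids {4, 29, 37} → SUM(e.salary)=172
  11: ids {7, 13, 22, 23} → SUM(e.salary)=365
  12: ids {1, 6, 26} → SUM(e.salary)=247

Ops | 154 ; Sales | 172 ; Legal | 365 ; Sales | 247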